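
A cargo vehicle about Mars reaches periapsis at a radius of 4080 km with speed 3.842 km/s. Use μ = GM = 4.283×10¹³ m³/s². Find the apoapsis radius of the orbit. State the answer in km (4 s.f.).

r_p = 4.080×10⁶ m.
Specific energy ε = v²/2 − μ/r = -3.117×10⁶ J/kg, so a = −μ/(2ε) = 6.870×10⁶ m.
The apsides satisfy r_p + r_a = 2a, so the apoapsis radius is 2a − r_p = 9.660×10⁶ m = 9660.5 km.

apoapsis radius ≈ 9660 km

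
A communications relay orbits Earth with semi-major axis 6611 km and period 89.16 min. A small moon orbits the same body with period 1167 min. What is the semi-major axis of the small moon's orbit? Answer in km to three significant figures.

a₂ ≈ 36700 km

Kepler's third law: a³ ∝ T², so a₂ = a₁ (T₂/T₁)^(2/3).
T₂/T₁ = 13.09, (T₂/T₁)^(2/3) = 5.554.
a₂ = 6611 × 5.554 = 36720 km.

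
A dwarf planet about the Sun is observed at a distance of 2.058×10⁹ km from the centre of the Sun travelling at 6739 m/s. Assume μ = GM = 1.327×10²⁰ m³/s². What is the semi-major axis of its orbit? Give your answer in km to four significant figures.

a ≈ 1.588×10⁹ km

r = 2.058×10¹² m.
Specific orbital energy ε = v²/2 − μ/r = (6739)²/2 − 1.327×10²⁰/2.058×10¹² = -4.177×10⁷ J/kg.
Since ε = −μ/(2a), a = −μ/(2ε) = 1.588×10¹² m = 1.5883×10⁹ km.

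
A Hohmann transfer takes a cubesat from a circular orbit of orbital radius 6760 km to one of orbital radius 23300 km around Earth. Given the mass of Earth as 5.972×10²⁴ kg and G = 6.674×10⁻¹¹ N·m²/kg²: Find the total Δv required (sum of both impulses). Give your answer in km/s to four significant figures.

μ = GM = 6.674×10⁻¹¹ × 5.972×10²⁴ = 3.986×10¹⁴ m³/s².
r₁ = 6760 km = 6.760×10⁶ m.
r₂ = 23300 km = 2.330×10⁷ m.
Transfer ellipse a_t = (r₁ + r₂)/2 = 1.503×10⁷ m.
At r₁: circular v_c1 = √(μ/r₁) = 7679 m/s; transfer-perigee v_p = √[μ(2/r₁ − 1/a_t)] = 9560 m/s.
Δv₁ = v_p − v_c1 = 1882 m/s.
At r₂: circular v_c2 = √(μ/r₂) = 4136 m/s; transfer-apogee v_a = √[μ(2/r₂ − 1/a_t)] = 2774 m/s.
Δv₂ = v_c2 − v_a = 1362 m/s.
Total Δv = Δv₁ + Δv₂ = 3244 m/s = 3.244 km/s.

Δv_total ≈ 3.244 km/s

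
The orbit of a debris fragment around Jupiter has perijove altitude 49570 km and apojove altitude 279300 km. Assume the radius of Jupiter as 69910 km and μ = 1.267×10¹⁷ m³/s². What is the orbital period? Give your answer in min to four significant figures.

T ≈ 1055 min

r_p = 69910 + 49570 = 119480 km = 1.1948×10⁸ m.
r_a = 69910 + 279300 = 349210 km = 3.4921×10⁸ m.
Semi-major axis a = (r_p + r_a)/2 = (1.1948×10⁵ + 3.4921×10⁵)/2 = 2.3434×10⁵ km = 2.343×10⁸ m.
By Kepler's third law T = 2π√(a³/μ) = 2π × 1.008×10⁴ = 6.332×10⁴ s.
= 1055 min.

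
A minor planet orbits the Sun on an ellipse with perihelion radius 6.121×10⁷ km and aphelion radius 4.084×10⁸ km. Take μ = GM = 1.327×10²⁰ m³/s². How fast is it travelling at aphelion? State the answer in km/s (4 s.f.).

v ≈ 9.203 km/s

Semi-major axis a = (r_p + r_a)/2 = 2.3480×10⁸ km = 2.348×10¹¹ m.
Vis-viva: v² = μ(2/r − 1/a) = 1.327×10²⁰ × (4.897×10⁻¹² − 4.259×10⁻¹²) = 8.470×10⁷ m²/s².
v = 9203 m/s = 9.203 km/s.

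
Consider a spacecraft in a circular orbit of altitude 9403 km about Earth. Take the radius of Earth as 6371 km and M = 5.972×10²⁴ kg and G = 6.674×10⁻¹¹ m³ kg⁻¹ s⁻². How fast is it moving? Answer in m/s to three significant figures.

μ = GM = 6.674×10⁻¹¹ × 5.972×10²⁴ = 3.986×10¹⁴ m³/s².
r = 6371 + 9403 = 15774 km = 1.5774×10⁷ m.
For a circular orbit v = √(μ/r) = √(3.986×10¹⁴ / 1.577×10⁷) = √(2.527×10⁷) = 5027 m/s.

v ≈ 5030 m/s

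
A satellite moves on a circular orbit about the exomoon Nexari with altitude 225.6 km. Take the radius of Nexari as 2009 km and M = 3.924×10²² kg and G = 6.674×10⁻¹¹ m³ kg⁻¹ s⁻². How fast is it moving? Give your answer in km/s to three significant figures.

μ = GM = 6.674×10⁻¹¹ × 3.924×10²² = 2.619×10¹² m³/s².
r = 2009 + 225.6 = 2234.6 km = 2.2346×10⁶ m.
For a circular orbit v = √(μ/r) = √(2.619×10¹² / 2.235×10⁶) = √(1.172×10⁶) = 1083 m/s.
That is 1.083 km/s.

v ≈ 1.08 km/s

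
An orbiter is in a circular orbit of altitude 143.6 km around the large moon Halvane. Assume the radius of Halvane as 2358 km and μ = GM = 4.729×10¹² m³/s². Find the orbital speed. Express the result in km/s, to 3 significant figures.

r = 2358 + 143.6 = 2501.6 km = 2.5016×10⁶ m.
For a circular orbit v = √(μ/r) = √(4.729×10¹² / 2.502×10⁶) = √(1.890×10⁶) = 1375 m/s.
That is 1.375 km/s.

v ≈ 1.37 km/s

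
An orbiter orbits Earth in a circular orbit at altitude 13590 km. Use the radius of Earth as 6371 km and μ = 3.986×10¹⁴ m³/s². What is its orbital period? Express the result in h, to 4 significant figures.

T ≈ 7.796 h

r = 6371 + 13590 = 19961 km = 1.9961×10⁷ m.
Kepler's third law: T = 2π√(r³/μ) = 2π√((1.996×10⁷)³ / 3.986×10¹⁴).
r³/μ = 1.995×10⁷ s², so T = 2π × 4.467×10³ = 2.807×10⁴ s.
Converting: 2.807×10⁴ s ÷ 3600 = 7.796 h.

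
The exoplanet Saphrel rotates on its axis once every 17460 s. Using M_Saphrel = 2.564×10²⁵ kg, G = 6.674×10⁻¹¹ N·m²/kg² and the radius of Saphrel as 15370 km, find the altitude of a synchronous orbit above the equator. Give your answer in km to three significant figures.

μ = GM = 6.674×10⁻¹¹ × 2.564×10²⁵ = 1.711×10¹⁵ m³/s².
A synchronous orbit has period T, so by Kepler's third law a = (μT²/4π²)^(1/3).
μT²/4π² = 1.711×10¹⁵ × (1.746×10⁴)² / 39.48 = 1.321×10²² m³.
a = 2.364×10⁷ m = 23642 km.
Altitude h = a − R = 23642 − 15370 = 8271.6 km.

h_sync ≈ 8270 km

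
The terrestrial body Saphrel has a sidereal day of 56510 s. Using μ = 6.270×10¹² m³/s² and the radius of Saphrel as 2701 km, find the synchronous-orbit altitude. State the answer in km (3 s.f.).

h_sync ≈ 5270 km

A synchronous orbit has period T, so by Kepler's third law a = (μT²/4π²)^(1/3).
μT²/4π² = 6.270×10¹² × (5.651×10⁴)² / 39.48 = 5.072×10²⁰ m³.
a = 7.975×10⁶ m = 7974.8 km.
Altitude h = a − R = 7974.8 − 2701 = 5273.8 km.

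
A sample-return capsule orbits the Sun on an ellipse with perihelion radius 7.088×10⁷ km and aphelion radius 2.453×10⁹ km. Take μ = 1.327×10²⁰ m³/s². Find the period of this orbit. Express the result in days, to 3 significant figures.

Semi-major axis a = (r_p + r_a)/2 = (7.0880×10⁷ + 2.4530×10⁹)/2 = 1.2619×10⁹ km = 1.262×10¹² m.
By Kepler's third law T = 2π√(a³/μ) = 2π × 1.231×10⁸ = 7.732×10⁸ s.
= 8949 days.

T ≈ 8950 days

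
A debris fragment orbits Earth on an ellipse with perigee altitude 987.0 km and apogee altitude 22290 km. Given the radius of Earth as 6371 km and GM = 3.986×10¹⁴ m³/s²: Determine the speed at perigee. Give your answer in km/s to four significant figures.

r_p = 6371 + 987.0 = 7358.0 km = 7.3580×10⁶ m.
r_a = 6371 + 22290 = 28661 km = 2.8661×10⁷ m.
Semi-major axis a = (r_p + r_a)/2 = 18010 km = 1.801×10⁷ m.
Vis-viva: v² = μ(2/r − 1/a) = 3.986×10¹⁴ × (2.718×10⁻⁷ − 5.553×10⁻⁸) = 8.621×10⁷ m²/s².
v = 9285 m/s = 9.285 km/s.

v ≈ 9.285 km/s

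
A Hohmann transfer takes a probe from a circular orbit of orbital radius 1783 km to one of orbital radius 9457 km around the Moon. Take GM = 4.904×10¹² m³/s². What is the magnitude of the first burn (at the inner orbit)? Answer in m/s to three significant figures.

r₁ = 1783 km = 1.783×10⁶ m.
r₂ = 9457 km = 9.457×10⁶ m.
Transfer ellipse a_t = (r₁ + r₂)/2 = 5.620×10⁶ m.
At r₁: circular v_c1 = √(μ/r₁) = 1658 m/s; transfer-perilune v_p = √[μ(2/r₁ − 1/a_t)] = 2151 m/s.
Δv₁ = v_p − v_c1 = 492.9 m/s.

Δv ≈ 493 m/s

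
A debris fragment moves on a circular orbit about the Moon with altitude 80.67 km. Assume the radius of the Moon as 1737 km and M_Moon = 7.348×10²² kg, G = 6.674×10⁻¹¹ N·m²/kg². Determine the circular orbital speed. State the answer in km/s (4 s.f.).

v ≈ 1.643 km/s

μ = GM = 6.674×10⁻¹¹ × 7.348×10²² = 4.904×10¹² m³/s².
r = 1737 + 80.67 = 1817.7 km = 1.8177×10⁶ m.
For a circular orbit v = √(μ/r) = √(4.904×10¹² / 1.818×10⁶) = √(2.698×10⁶) = 1643 m/s.
That is 1.643 km/s.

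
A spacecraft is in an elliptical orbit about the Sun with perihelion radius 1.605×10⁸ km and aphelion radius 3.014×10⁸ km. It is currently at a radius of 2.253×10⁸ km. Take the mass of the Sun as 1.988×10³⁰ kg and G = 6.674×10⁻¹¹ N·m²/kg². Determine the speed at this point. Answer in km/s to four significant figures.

v ≈ 24.56 km/s

μ = GM = 6.674×10⁻¹¹ × 1.988×10³⁰ = 1.327×10²⁰ m³/s².
Semi-major axis a = (r_p + r_a)/2 = 2.3095×10⁸ km = 2.310×10¹¹ m.
Vis-viva: v² = μ(2/r − 1/a) = 1.327×10²⁰ × (8.877×10⁻¹² − 4.330×10⁻¹²) = 6.033×10⁸ m²/s².
v = 24560 m/s = 24.56 km/s.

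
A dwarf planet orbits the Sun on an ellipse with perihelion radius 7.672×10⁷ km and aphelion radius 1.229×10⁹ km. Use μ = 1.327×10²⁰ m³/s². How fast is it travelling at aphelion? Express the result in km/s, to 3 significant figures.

v ≈ 3.56 km/s

Semi-major axis a = (r_p + r_a)/2 = 6.5286×10⁸ km = 6.529×10¹¹ m.
Vis-viva: v² = μ(2/r − 1/a) = 1.327×10²⁰ × (1.627×10⁻¹² − 1.532×10⁻¹²) = 1.269×10⁷ m²/s².
v = 3562 m/s = 3.562 km/s.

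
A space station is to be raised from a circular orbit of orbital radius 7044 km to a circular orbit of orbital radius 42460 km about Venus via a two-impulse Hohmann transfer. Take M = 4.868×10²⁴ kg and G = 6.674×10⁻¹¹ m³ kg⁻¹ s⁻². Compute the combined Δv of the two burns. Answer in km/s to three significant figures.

μ = GM = 6.674×10⁻¹¹ × 4.868×10²⁴ = 3.249×10¹⁴ m³/s².
r₁ = 7044 km = 7.044×10⁶ m.
r₂ = 42460 km = 4.246×10⁷ m.
Transfer ellipse a_t = (r₁ + r₂)/2 = 2.475×10⁷ m.
At r₁: circular v_c1 = √(μ/r₁) = 6791 m/s; transfer-periapsis v_p = √[μ(2/r₁ − 1/a_t)] = 8895 m/s.
Δv₁ = v_p − v_c1 = 2104 m/s.
At r₂: circular v_c2 = √(μ/r₂) = 2766 m/s; transfer-apoapsis v_a = √[μ(2/r₂ − 1/a_t)] = 1476 m/s.
Δv₂ = v_c2 − v_a = 1291 m/s.
Total Δv = Δv₁ + Δv₂ = 3394 m/s = 3.394 km/s.

Δv_total ≈ 3.39 km/s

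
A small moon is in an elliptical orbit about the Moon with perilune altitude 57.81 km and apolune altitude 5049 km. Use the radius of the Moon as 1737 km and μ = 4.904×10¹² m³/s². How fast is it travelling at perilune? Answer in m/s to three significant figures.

r_p = 1737 + 57.81 = 1794.8 km = 1.7948×10⁶ m.
r_a = 1737 + 5049 = 6786.0 km = 6.7860×10⁶ m.
Semi-major axis a = (r_p + r_a)/2 = 4290.4 km = 4.290×10⁶ m.
Vis-viva: v² = μ(2/r − 1/a) = 4.904×10¹² × (1.114×10⁻⁶ − 2.331×10⁻⁷) = 4.322×10⁶ m²/s².
v = 2079 m/s.

v ≈ 2080 m/s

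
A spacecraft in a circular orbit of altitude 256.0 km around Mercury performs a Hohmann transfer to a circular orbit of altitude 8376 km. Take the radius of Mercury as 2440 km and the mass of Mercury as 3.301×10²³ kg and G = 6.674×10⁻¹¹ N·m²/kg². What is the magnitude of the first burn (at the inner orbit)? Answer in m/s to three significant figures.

μ = GM = 6.674×10⁻¹¹ × 3.301×10²³ = 2.203×10¹³ m³/s².
r₁ = 2440 + 256.0 = 2696.0 km = 2.6960×10⁶ m.
r₂ = 2440 + 8376 = 10816 km = 1.0816×10⁷ m.
Transfer ellipse a_t = (r₁ + r₂)/2 = 6.756×10⁶ m.
At r₁: circular v_c1 = √(μ/r₁) = 2859 m/s; transfer-periherm v_p = √[μ(2/r₁ − 1/a_t)] = 3617 m/s.
Δv₁ = v_p − v_c1 = 758.3 m/s.

Δv ≈ 758 m/s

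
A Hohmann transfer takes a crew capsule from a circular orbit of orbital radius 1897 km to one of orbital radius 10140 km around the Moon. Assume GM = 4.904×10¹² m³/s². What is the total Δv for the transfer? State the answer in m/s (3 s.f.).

r₁ = 1897 km = 1.897×10⁶ m.
r₂ = 10140 km = 1.014×10⁷ m.
Transfer ellipse a_t = (r₁ + r₂)/2 = 6.018×10⁶ m.
At r₁: circular v_c1 = √(μ/r₁) = 1608 m/s; transfer-perilune v_p = √[μ(2/r₁ − 1/a_t)] = 2087 m/s.
Δv₁ = v_p − v_c1 = 479.1 m/s.
At r₂: circular v_c2 = √(μ/r₂) = 695.4 m/s; transfer-apolune v_a = √[μ(2/r₂ − 1/a_t)] = 390.4 m/s.
Δv₂ = v_c2 − v_a = 305.0 m/s.
Total Δv = Δv₁ + Δv₂ = 784.1 m/s.

Δv_total ≈ 784 m/s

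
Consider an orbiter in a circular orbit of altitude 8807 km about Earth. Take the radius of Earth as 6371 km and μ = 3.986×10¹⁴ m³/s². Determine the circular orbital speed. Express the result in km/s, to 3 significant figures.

v ≈ 5.12 km/s

r = 6371 + 8807 = 15178 km = 1.5178×10⁷ m.
For a circular orbit v = √(μ/r) = √(3.986×10¹⁴ / 1.518×10⁷) = √(2.626×10⁷) = 5125 m/s.
That is 5.125 km/s.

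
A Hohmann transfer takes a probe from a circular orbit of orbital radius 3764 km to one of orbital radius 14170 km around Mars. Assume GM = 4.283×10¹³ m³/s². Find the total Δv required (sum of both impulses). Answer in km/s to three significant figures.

r₁ = 3764 km = 3.764×10⁶ m.
r₂ = 14170 km = 1.417×10⁷ m.
Transfer ellipse a_t = (r₁ + r₂)/2 = 8.967×10⁶ m.
At r₁: circular v_c1 = √(μ/r₁) = 3373 m/s; transfer-periapsis v_p = √[μ(2/r₁ − 1/a_t)] = 4240 m/s.
Δv₁ = v_p − v_c1 = 867.2 m/s.
At r₂: circular v_c2 = √(μ/r₂) = 1739 m/s; transfer-apoapsis v_a = √[μ(2/r₂ − 1/a_t)] = 1126 m/s.
Δv₂ = v_c2 − v_a = 612.2 m/s.
Total Δv = Δv₁ + Δv₂ = 1479 m/s = 1.479 km/s.

Δv_total ≈ 1.48 km/s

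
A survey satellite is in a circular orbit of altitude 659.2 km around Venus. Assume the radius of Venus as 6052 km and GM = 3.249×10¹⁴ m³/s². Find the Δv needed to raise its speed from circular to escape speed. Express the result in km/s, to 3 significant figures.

Δv ≈ 2.88 km/s

r = 6052 + 659.2 = 6711.2 km = 6.7112×10⁶ m.
Circular speed v_c = √(μ/r) = 6958 m/s.
Escape speed v_esc = √(2μ/r) = √2 × v_c = 9840 m/s.
Δv = v_esc − v_c = 2882 m/s = 2.882 km/s.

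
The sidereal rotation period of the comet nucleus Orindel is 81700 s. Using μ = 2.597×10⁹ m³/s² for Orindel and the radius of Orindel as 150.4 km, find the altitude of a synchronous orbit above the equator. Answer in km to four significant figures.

h_sync ≈ 609.7 km

A synchronous orbit has period T, so by Kepler's third law a = (μT²/4π²)^(1/3).
μT²/4π² = 2.597×10⁹ × (8.170×10⁴)² / 39.48 = 4.391×10¹⁷ m³.
a = 7.601×10⁵ m = 760.07 km.
Altitude h = a − R = 760.07 − 150.4 = 609.67 km.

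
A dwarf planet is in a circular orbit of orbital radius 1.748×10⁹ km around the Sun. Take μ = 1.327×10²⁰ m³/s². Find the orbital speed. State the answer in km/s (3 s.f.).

v ≈ 8.71 km/s

r = 1.748×10⁹ km = 1.748×10¹² m.
For a circular orbit v = √(μ/r) = √(1.327×10²⁰ / 1.748×10¹²) = √(7.592×10⁷) = 8713 m/s.
That is 8.713 km/s.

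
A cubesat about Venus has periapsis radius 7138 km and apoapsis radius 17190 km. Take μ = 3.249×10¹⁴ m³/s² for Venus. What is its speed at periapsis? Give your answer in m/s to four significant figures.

v ≈ 8020 m/s

Semi-major axis a = (r_p + r_a)/2 = 12164 km = 1.216×10⁷ m.
Vis-viva: v² = μ(2/r − 1/a) = 3.249×10¹⁴ × (2.802×10⁻⁷ − 8.221×10⁻⁸) = 6.432×10⁷ m²/s².
v = 8020 m/s.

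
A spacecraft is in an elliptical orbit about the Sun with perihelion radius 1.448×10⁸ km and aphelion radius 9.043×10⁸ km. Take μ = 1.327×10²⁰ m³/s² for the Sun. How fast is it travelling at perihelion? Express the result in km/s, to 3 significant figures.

v ≈ 39.7 km/s

Semi-major axis a = (r_p + r_a)/2 = 5.2455×10⁸ km = 5.246×10¹¹ m.
Vis-viva: v² = μ(2/r − 1/a) = 1.327×10²⁰ × (1.381×10⁻¹¹ − 1.906×10⁻¹²) = 1.580×10⁹ m²/s².
v = 39750 m/s = 39.75 km/s.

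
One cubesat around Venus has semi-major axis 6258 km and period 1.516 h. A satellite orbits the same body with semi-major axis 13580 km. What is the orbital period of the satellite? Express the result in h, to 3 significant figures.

T₂ ≈ 4.85 h

Kepler's third law: T² ∝ a³, so T₂ = T₁ (a₂/a₁)^(3/2).
a₂/a₁ = 2.170, (a₂/a₁)^(3/2) = 3.197.
T₂ = 1.516 × 3.197 = 4.846 h.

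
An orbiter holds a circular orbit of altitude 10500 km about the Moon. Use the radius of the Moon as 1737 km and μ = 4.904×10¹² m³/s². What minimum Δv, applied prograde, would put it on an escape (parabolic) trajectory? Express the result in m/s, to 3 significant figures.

Δv ≈ 262 m/s

r = 1737 + 10500 = 12237 km = 1.2237×10⁷ m.
Circular speed v_c = √(μ/r) = 633.0 m/s.
Escape speed v_esc = √(2μ/r) = √2 × v_c = 895.3 m/s.
Δv = v_esc − v_c = 262.2 m/s.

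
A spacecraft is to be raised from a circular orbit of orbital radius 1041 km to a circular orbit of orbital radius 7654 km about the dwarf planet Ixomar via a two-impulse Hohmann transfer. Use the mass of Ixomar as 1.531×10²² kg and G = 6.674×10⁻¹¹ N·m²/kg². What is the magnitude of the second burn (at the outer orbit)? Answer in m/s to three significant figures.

Δv ≈ 187 m/s

μ = GM = 6.674×10⁻¹¹ × 1.531×10²² = 1.022×10¹² m³/s².
r₁ = 1041 km = 1.041×10⁶ m.
r₂ = 7654 km = 7.654×10⁶ m.
Transfer ellipse a_t = (r₁ + r₂)/2 = 4.348×10⁶ m.
At r₁: circular v_c1 = √(μ/r₁) = 990.7 m/s; transfer-periapsis v_p = √[μ(2/r₁ − 1/a_t)] = 1315 m/s.
At r₂: circular v_c2 = √(μ/r₂) = 365.4 m/s; transfer-apoapsis v_a = √[μ(2/r₂ − 1/a_t)] = 178.8 m/s.
Δv₂ = v_c2 − v_a = 186.6 m/s.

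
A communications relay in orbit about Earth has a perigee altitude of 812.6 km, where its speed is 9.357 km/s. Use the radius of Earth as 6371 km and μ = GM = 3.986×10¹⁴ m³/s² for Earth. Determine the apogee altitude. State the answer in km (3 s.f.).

apogee altitude ≈ 20500 km

r_p = 6371 + 812.6 = 7183.6 km = 7.184×10⁶ m.
Specific energy ε = v²/2 − μ/r = -1.171×10⁷ J/kg, so a = −μ/(2ε) = 1.702×10⁷ m.
The apsides satisfy r_p + r_a = 2a, so the apogee radius is 2a − r_p = 2.685×10⁷ m = 26853 km.
Apogee altitude = 26853 − 6371 = 20482 km.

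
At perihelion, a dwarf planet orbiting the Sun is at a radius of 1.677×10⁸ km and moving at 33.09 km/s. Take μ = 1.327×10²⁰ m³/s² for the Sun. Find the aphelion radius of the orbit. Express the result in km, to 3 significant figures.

r_p = 1.677×10¹¹ m.
Specific energy ε = v²/2 − μ/r = -2.438×10⁸ J/kg, so a = −μ/(2ε) = 2.721×10¹¹ m.
The apsides satisfy r_p + r_a = 2a, so the aphelion radius is 2a − r_p = 3.766×10¹¹ m = 3.7655×10⁸ km.

aphelion radius ≈ 3.77×10⁸ km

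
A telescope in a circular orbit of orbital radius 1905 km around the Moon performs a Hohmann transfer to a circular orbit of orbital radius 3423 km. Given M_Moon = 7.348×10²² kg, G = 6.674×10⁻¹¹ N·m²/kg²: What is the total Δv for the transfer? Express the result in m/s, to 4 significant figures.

μ = GM = 6.674×10⁻¹¹ × 7.348×10²² = 4.904×10¹² m³/s².
r₁ = 1905 km = 1.905×10⁶ m.
r₂ = 3423 km = 3.423×10⁶ m.
Transfer ellipse a_t = (r₁ + r₂)/2 = 2.664×10⁶ m.
At r₁: circular v_c1 = √(μ/r₁) = 1604 m/s; transfer-perilune v_p = √[μ(2/r₁ − 1/a_t)] = 1819 m/s.
Δv₁ = v_p − v_c1 = 214.3 m/s.
At r₂: circular v_c2 = √(μ/r₂) = 1197 m/s; transfer-apolune v_a = √[μ(2/r₂ − 1/a_t)] = 1012 m/s.
Δv₂ = v_c2 − v_a = 184.8 m/s.
Total Δv = Δv₁ + Δv₂ = 399.0 m/s.

Δv_total ≈ 399.0 m/s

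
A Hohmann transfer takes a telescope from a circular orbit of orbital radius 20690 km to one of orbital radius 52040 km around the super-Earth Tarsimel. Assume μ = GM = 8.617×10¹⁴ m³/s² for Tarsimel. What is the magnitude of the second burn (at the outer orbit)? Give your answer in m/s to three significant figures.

Δv ≈ 1000 m/s

r₁ = 20690 km = 2.069×10⁷ m.
r₂ = 52040 km = 5.204×10⁷ m.
Transfer ellipse a_t = (r₁ + r₂)/2 = 3.636×10⁷ m.
At r₁: circular v_c1 = √(μ/r₁) = 6454 m/s; transfer-periapsis v_p = √[μ(2/r₁ − 1/a_t)] = 7720 m/s.
At r₂: circular v_c2 = √(μ/r₂) = 4069 m/s; transfer-apoapsis v_a = √[μ(2/r₂ − 1/a_t)] = 3069 m/s.
Δv₂ = v_c2 − v_a = 999.8 m/s.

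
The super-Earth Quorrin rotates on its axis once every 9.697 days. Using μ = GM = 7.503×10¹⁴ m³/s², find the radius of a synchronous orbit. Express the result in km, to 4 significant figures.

T = 9.697 days = 8.378×10⁵ s.
A synchronous orbit has period T, so by Kepler's third law a = (μT²/4π²)^(1/3).
μT²/4π² = 7.503×10¹⁴ × (8.378×10⁵)² / 39.48 = 1.334×10²⁵ m³.
a = 2.372×10⁸ m = 2.3717×10⁵ km.

r_sync ≈ 2.372×10⁵ km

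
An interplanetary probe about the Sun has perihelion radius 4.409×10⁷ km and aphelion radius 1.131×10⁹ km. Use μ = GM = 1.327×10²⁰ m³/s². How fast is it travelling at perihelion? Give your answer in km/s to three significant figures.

Semi-major axis a = (r_p + r_a)/2 = 5.8754×10⁸ km = 5.875×10¹¹ m.
Vis-viva: v² = μ(2/r − 1/a) = 1.327×10²⁰ × (4.536×10⁻¹¹ − 1.702×10⁻¹²) = 5.794×10⁹ m²/s².
v = 76120 m/s = 76.12 km/s.

v ≈ 76.1 km/s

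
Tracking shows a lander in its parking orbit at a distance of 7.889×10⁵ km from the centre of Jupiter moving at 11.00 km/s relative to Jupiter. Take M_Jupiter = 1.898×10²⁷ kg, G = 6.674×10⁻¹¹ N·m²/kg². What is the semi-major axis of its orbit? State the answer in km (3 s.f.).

a ≈ 6.33×10⁵ km

μ = GM = 6.674×10⁻¹¹ × 1.898×10²⁷ = 1.267×10¹⁷ m³/s².
r = 7.889×10⁸ m.
Vis-viva rearranged: 1/a = 2/r − v²/μ = 2.535×10⁻⁹ − 9.552×10⁻¹⁰ = 1.580×10⁻⁹ m⁻¹.
a = 6.329×10⁸ m = 6.3293×10⁵ km.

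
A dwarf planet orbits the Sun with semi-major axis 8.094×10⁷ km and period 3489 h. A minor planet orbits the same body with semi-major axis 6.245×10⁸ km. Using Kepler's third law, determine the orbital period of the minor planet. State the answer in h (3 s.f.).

Kepler's third law: T² ∝ a³, so T₂ = T₁ (a₂/a₁)^(3/2).
a₂/a₁ = 7.716, (a₂/a₁)^(3/2) = 21.43.
T₂ = 3489 × 21.43 = 74770 h.

T₂ ≈ 74800 h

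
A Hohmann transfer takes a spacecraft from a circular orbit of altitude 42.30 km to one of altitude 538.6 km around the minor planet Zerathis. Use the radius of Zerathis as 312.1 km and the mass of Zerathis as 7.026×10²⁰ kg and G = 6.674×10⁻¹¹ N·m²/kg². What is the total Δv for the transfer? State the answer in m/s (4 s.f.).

Δv_total ≈ 123.2 m/s

μ = GM = 6.674×10⁻¹¹ × 7.026×10²⁰ = 4.689×10¹⁰ m³/s².
r₁ = 312.1 + 42.30 = 354.40 km = 3.5440×10⁵ m.
r₂ = 312.1 + 538.6 = 850.70 km = 8.5070×10⁵ m.
Transfer ellipse a_t = (r₁ + r₂)/2 = 6.026×10⁵ m.
At r₁: circular v_c1 = √(μ/r₁) = 363.7 m/s; transfer-periapsis v_p = √[μ(2/r₁ − 1/a_t)] = 432.2 m/s.
Δv₁ = v_p − v_c1 = 68.46 m/s.
At r₂: circular v_c2 = √(μ/r₂) = 234.8 m/s; transfer-apoapsis v_a = √[μ(2/r₂ − 1/a_t)] = 180.1 m/s.
Δv₂ = v_c2 − v_a = 54.72 m/s.
Total Δv = Δv₁ + Δv₂ = 123.2 m/s.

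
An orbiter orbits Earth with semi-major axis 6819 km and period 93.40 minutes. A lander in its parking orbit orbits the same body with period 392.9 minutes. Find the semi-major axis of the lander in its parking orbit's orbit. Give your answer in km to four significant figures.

a₂ ≈ 17770 km

Kepler's third law: a³ ∝ T², so a₂ = a₁ (T₂/T₁)^(2/3).
T₂/T₁ = 4.207, (T₂/T₁)^(2/3) = 2.606.
a₂ = 6819 × 2.606 = 17770 km.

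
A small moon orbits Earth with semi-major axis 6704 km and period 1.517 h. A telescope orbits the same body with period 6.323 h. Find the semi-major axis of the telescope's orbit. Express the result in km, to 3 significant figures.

Kepler's third law: a³ ∝ T², so a₂ = a₁ (T₂/T₁)^(2/3).
T₂/T₁ = 4.168, (T₂/T₁)^(2/3) = 2.590.
a₂ = 6704 × 2.590 = 17360 km.

a₂ ≈ 17400 km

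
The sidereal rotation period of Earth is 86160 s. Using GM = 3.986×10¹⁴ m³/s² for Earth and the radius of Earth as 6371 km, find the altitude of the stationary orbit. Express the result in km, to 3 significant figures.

A synchronous orbit has period T, so by Kepler's third law a = (μT²/4π²)^(1/3).
μT²/4π² = 3.986×10¹⁴ × (8.616×10⁴)² / 39.48 = 7.495×10²² m³.
a = 4.216×10⁷ m = 42163 km.
Altitude h = a − R = 42163 − 6371 = 35792 km.

h_sync ≈ 35800 km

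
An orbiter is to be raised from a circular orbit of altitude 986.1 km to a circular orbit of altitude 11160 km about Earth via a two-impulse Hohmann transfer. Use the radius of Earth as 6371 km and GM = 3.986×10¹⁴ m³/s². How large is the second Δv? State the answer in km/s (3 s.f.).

Δv ≈ 1.10 km/s

r₁ = 6371 + 986.1 = 7357.1 km = 7.3571×10⁶ m.
r₂ = 6371 + 11160 = 17531 km = 1.7531×10⁷ m.
Transfer ellipse a_t = (r₁ + r₂)/2 = 1.244×10⁷ m.
At r₁: circular v_c1 = √(μ/r₁) = 7361 m/s; transfer-perigee v_p = √[μ(2/r₁ − 1/a_t)] = 8737 m/s.
At r₂: circular v_c2 = √(μ/r₂) = 4768 m/s; transfer-apogee v_a = √[μ(2/r₂ − 1/a_t)] = 3666 m/s.
Δv₂ = v_c2 − v_a = 1102 m/s.
= 1.102 km/s.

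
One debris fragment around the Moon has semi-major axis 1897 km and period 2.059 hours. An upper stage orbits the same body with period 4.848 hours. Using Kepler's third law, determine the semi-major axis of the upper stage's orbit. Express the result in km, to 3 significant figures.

a₂ ≈ 3360 km

Kepler's third law: a³ ∝ T², so a₂ = a₁ (T₂/T₁)^(2/3).
T₂/T₁ = 2.355, (T₂/T₁)^(2/3) = 1.770.
a₂ = 1897 × 1.770 = 3357 km.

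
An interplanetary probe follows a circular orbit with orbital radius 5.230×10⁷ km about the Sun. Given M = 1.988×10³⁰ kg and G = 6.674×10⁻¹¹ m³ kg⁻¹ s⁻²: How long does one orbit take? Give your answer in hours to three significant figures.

μ = GM = 6.674×10⁻¹¹ × 1.988×10³⁰ = 1.327×10²⁰ m³/s².
r = 5.230×10⁷ km = 5.230×10¹⁰ m.
Kepler's third law: T = 2π√(r³/μ) = 2π√((5.230×10¹⁰)³ / 1.327×10²⁰).
r³/μ = 1.078×10¹² s², so T = 2π × 1.038×10⁶ = 6.524×10⁶ s.
Converting: 6.524×10⁶ s ÷ 3600 = 1812 hours.

T ≈ 1810 hours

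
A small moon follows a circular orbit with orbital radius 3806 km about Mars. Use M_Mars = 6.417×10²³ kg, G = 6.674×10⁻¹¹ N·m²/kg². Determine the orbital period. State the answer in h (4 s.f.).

μ = GM = 6.674×10⁻¹¹ × 6.417×10²³ = 4.283×10¹³ m³/s².
r = 3806 km = 3.806×10⁶ m.
Kepler's third law: T = 2π√(r³/μ) = 2π√((3.806×10⁶)³ / 4.283×10¹³).
r³/μ = 1.287×10⁶ s², so T = 2π × 1.135×10³ = 7.129×10³ s.
Converting: 7.129×10³ s ÷ 3600 = 1.980 h.

T ≈ 1.980 h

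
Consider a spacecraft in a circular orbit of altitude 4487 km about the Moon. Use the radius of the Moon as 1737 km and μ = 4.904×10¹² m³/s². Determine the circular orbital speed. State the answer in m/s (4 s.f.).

v ≈ 887.6 m/s

r = 1737 + 4487 = 6224.0 km = 6.2240×10⁶ m.
For a circular orbit v = √(μ/r) = √(4.904×10¹² / 6.224×10⁶) = √(7.879×10⁵) = 887.6 m/s.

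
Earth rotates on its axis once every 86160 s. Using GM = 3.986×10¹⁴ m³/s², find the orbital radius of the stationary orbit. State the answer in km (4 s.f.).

r_sync ≈ 42160 km

A synchronous orbit has period T, so by Kepler's third law a = (μT²/4π²)^(1/3).
μT²/4π² = 3.986×10¹⁴ × (8.616×10⁴)² / 39.48 = 7.495×10²² m³.
a = 4.216×10⁷ m = 42163 km.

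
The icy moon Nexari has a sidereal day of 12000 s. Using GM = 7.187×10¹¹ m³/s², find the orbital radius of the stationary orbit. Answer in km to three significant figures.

A synchronous orbit has period T, so by Kepler's third law a = (μT²/4π²)^(1/3).
μT²/4π² = 7.187×10¹¹ × (1.200×10⁴)² / 39.48 = 2.622×10¹⁸ m³.
a = 1.379×10⁶ m = 1378.8 km.

r_sync ≈ 1380 km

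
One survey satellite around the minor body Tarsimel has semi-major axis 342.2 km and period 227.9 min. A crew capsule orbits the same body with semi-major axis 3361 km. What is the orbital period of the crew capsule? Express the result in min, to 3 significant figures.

T₂ ≈ 7010 min

Kepler's third law: T² ∝ a³, so T₂ = T₁ (a₂/a₁)^(3/2).
a₂/a₁ = 9.822, (a₂/a₁)^(3/2) = 30.78.
T₂ = 227.9 × 30.78 = 7015 min.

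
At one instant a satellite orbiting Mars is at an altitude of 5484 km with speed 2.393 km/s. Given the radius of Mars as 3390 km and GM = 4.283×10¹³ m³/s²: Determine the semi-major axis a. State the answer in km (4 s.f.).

a ≈ 10910 km

r = 3390 + 5484 = 8874.0 km = 8.874×10⁶ m.
Specific orbital energy ε = v²/2 − μ/r = (2393)²/2 − 4.283×10¹³/8.874×10⁶ = -1.963×10⁶ J/kg.
Since ε = −μ/(2a), a = −μ/(2ε) = 1.091×10⁷ m = 10908 km.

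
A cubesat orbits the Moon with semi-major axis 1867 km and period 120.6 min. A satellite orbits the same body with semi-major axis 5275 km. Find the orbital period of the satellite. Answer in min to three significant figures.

Kepler's third law: T² ∝ a³, so T₂ = T₁ (a₂/a₁)^(3/2).
a₂/a₁ = 2.825, (a₂/a₁)^(3/2) = 4.749.
T₂ = 120.6 × 4.749 = 572.7 min.

T₂ ≈ 573 min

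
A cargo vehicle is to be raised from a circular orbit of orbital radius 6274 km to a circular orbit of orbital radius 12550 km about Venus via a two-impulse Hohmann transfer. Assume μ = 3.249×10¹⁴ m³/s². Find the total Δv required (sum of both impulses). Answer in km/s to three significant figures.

Δv_total ≈ 2.05 km/s

r₁ = 6274 km = 6.274×10⁶ m.
r₂ = 12550 km = 1.255×10⁷ m.
Transfer ellipse a_t = (r₁ + r₂)/2 = 9.412×10⁶ m.
At r₁: circular v_c1 = √(μ/r₁) = 7196 m/s; transfer-periapsis v_p = √[μ(2/r₁ − 1/a_t)] = 8310 m/s.
Δv₁ = v_p − v_c1 = 1113 m/s.
At r₂: circular v_c2 = √(μ/r₂) = 5088 m/s; transfer-apoapsis v_a = √[μ(2/r₂ − 1/a_t)] = 4154 m/s.
Δv₂ = v_c2 − v_a = 933.9 m/s.
Total Δv = Δv₁ + Δv₂ = 2047 m/s = 2.047 km/s.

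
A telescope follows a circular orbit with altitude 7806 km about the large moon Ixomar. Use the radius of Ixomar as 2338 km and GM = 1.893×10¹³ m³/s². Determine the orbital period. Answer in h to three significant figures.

r = 2338 + 7806 = 10144 km = 1.0144×10⁷ m.
Kepler's third law: T = 2π√(r³/μ) = 2π√((1.014×10⁷)³ / 1.893×10¹³).
r³/μ = 5.514×10⁷ s², so T = 2π × 7.426×10³ = 4.666×10⁴ s.
Converting: 4.666×10⁴ s ÷ 3600 = 12.96 h.

T ≈ 13.0 h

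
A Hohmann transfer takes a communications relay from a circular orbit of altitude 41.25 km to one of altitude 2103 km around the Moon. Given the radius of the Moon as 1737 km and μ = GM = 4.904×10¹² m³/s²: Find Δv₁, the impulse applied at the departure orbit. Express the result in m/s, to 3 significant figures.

r₁ = 1737 + 41.25 = 1778.2 km = 1.7782×10⁶ m.
r₂ = 1737 + 2103 = 3840.0 km = 3.8400×10⁶ m.
Transfer ellipse a_t = (r₁ + r₂)/2 = 2.809×10⁶ m.
At r₁: circular v_c1 = √(μ/r₁) = 1661 m/s; transfer-perilune v_p = √[μ(2/r₁ − 1/a_t)] = 1942 m/s.
Δv₁ = v_p − v_c1 = 280.9 m/s.

Δv ≈ 281 m/s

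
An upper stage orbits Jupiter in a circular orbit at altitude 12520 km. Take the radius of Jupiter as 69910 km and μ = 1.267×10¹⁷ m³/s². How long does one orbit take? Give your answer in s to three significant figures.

r = 69910 + 12520 = 82430 km = 8.2430×10⁷ m.
Kepler's third law: T = 2π√(r³/μ) = 2π√((8.243×10⁷)³ / 1.267×10¹⁷).
r³/μ = 4.421×10⁶ s², so T = 2π × 2.103×10³ = 1.321×10⁴ s.

T ≈ 13200 s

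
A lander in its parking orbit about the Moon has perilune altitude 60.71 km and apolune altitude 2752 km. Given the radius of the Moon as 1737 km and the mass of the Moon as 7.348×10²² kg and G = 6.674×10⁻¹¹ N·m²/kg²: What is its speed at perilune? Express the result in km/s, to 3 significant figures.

μ = GM = 6.674×10⁻¹¹ × 7.348×10²² = 4.904×10¹² m³/s².
r_p = 1737 + 60.71 = 1797.7 km = 1.7977×10⁶ m.
r_a = 1737 + 2752 = 4489.0 km = 4.4890×10⁶ m.
Semi-major axis a = (r_p + r_a)/2 = 3143.4 km = 3.143×10⁶ m.
Vis-viva: v² = μ(2/r − 1/a) = 4.904×10¹² × (1.113×10⁻⁶ − 3.181×10⁻⁷) = 3.896×10⁶ m²/s².
v = 1974 m/s = 1.974 km/s.

v ≈ 1.97 km/s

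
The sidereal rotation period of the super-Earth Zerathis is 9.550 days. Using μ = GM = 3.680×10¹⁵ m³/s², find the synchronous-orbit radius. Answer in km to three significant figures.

T = 9.550 days = 8.251×10⁵ s.
A synchronous orbit has period T, so by Kepler's third law a = (μT²/4π²)^(1/3).
μT²/4π² = 3.680×10¹⁵ × (8.251×10⁵)² / 39.48 = 6.346×10²⁵ m³.
a = 3.989×10⁸ m = 3.9888×10⁵ km.

r_sync ≈ 3.99×10⁵ km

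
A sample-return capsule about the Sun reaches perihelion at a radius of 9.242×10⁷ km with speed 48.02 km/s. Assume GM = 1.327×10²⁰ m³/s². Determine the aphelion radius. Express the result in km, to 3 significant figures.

aphelion radius ≈ 3.77×10⁸ km

r_p = 9.242×10¹⁰ m.
Specific energy ε = v²/2 − μ/r = -2.829×10⁸ J/kg, so a = −μ/(2ε) = 2.346×10¹¹ m.
The apsides satisfy r_p + r_a = 2a, so the aphelion radius is 2a − r_p = 3.767×10¹¹ m = 3.7669×10⁸ km.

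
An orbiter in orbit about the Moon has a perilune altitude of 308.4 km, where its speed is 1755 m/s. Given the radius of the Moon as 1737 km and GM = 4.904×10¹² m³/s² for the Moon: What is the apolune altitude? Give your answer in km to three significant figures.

r_p = 1737 + 308.4 = 2045.4 km = 2.045×10⁶ m.
Specific energy ε = v²/2 − μ/r = -8.576×10⁵ J/kg, so a = −μ/(2ε) = 2.859×10⁶ m.
The apsides satisfy r_p + r_a = 2a, so the apolune radius is 2a − r_p = 3.673×10⁶ m = 3673.1 km.
Apolune altitude = 3673.1 − 1737 = 1936.1 km.

apolune altitude ≈ 1940 km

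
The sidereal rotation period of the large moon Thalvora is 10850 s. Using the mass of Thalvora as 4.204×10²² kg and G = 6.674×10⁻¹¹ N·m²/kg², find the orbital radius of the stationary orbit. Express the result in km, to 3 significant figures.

μ = GM = 6.674×10⁻¹¹ × 4.204×10²² = 2.806×10¹² m³/s².
A synchronous orbit has period T, so by Kepler's third law a = (μT²/4π²)^(1/3).
μT²/4π² = 2.806×10¹² × (1.085×10⁴)² / 39.48 = 8.367×10¹⁸ m³.
a = 2.030×10⁶ m = 2030.1 km.

r_sync ≈ 2030 km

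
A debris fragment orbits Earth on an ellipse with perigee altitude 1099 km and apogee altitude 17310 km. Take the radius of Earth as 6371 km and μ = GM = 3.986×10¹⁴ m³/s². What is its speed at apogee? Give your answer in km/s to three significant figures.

r_p = 6371 + 1099 = 7470.0 km = 7.4700×10⁶ m.
r_a = 6371 + 17310 = 23681 km = 2.3681×10⁷ m.
Semi-major axis a = (r_p + r_a)/2 = 15576 km = 1.558×10⁷ m.
Vis-viva: v² = μ(2/r − 1/a) = 3.986×10¹⁴ × (8.446×10⁻⁸ − 6.420×10⁻⁸) = 8.073×10⁶ m²/s².
v = 2841 m/s = 2.841 km/s.

v ≈ 2.84 km/s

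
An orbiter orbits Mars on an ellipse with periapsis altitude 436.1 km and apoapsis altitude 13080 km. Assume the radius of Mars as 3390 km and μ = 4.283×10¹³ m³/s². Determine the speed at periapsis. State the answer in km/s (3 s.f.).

v ≈ 4.26 km/s

r_p = 3390 + 436.1 = 3826.1 km = 3.8261×10⁶ m.
r_a = 3390 + 13080 = 16470 km = 1.6470×10⁷ m.
Semi-major axis a = (r_p + r_a)/2 = 10148 km = 1.015×10⁷ m.
Vis-viva: v² = μ(2/r − 1/a) = 4.283×10¹³ × (5.227×10⁻⁷ − 9.854×10⁻⁸) = 1.817×10⁷ m²/s².
v = 4262 m/s = 4.262 km/s.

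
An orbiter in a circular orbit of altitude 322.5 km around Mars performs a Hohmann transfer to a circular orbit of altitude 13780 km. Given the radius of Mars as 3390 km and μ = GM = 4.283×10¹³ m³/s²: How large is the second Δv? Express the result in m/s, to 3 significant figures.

r₁ = 3390 + 322.5 = 3712.5 km = 3.7125×10⁶ m.
r₂ = 3390 + 13780 = 17170 km = 1.7170×10⁷ m.
Transfer ellipse a_t = (r₁ + r₂)/2 = 1.044×10⁷ m.
At r₁: circular v_c1 = √(μ/r₁) = 3397 m/s; transfer-periapsis v_p = √[μ(2/r₁ − 1/a_t)] = 4356 m/s.
At r₂: circular v_c2 = √(μ/r₂) = 1579 m/s; transfer-apoapsis v_a = √[μ(2/r₂ − 1/a_t)] = 941.8 m/s.
Δv₂ = v_c2 − v_a = 637.6 m/s.

Δv ≈ 638 m/s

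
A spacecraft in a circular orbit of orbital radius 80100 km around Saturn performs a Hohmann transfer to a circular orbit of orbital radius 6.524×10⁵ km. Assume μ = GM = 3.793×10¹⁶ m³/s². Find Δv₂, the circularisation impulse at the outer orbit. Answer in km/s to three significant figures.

Δv ≈ 4.06 km/s

r₁ = 80100 km = 8.010×10⁷ m.
r₂ = 6.524×10⁵ km = 6.524×10⁸ m.
Transfer ellipse a_t = (r₁ + r₂)/2 = 3.662×10⁸ m.
At r₁: circular v_c1 = √(μ/r₁) = 21760 m/s; transfer-perikrone v_p = √[μ(2/r₁ − 1/a_t)] = 29040 m/s.
At r₂: circular v_c2 = √(μ/r₂) = 7625 m/s; transfer-apokrone v_a = √[μ(2/r₂ − 1/a_t)] = 3566 m/s.
Δv₂ = v_c2 − v_a = 4059 m/s.
= 4.059 km/s.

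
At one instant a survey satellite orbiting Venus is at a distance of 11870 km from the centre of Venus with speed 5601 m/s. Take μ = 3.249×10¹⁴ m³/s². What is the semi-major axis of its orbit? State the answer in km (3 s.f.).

a ≈ 13900 km

r = 1.187×10⁷ m.
Vis-viva rearranged: 1/a = 2/r − v²/μ = 1.685×10⁻⁷ − 9.656×10⁻⁸ = 7.194×10⁻⁸ m⁻¹.
a = 1.390×10⁷ m = 13901 km.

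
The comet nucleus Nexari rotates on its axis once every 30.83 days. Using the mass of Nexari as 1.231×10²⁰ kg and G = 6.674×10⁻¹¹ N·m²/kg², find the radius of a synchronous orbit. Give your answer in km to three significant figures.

r_sync ≈ 11400 km

μ = GM = 6.674×10⁻¹¹ × 1.231×10²⁰ = 8.216×10⁹ m³/s².
T = 30.83 days = 2.664×10⁶ s.
A synchronous orbit has period T, so by Kepler's third law a = (μT²/4π²)^(1/3).
μT²/4π² = 8.216×10⁹ × (2.664×10⁶)² / 39.48 = 1.477×10²¹ m³.
a = 1.139×10⁷ m = 11387 km.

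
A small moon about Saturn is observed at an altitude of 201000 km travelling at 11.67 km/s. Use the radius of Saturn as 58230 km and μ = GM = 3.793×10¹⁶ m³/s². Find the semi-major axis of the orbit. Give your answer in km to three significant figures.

r = 58230 + 201000 = 2.5923×10⁵ km = 2.592×10⁸ m.
Specific orbital energy ε = v²/2 − μ/r = (11670)²/2 − 3.793×10¹⁶/2.592×10⁸ = -7.822×10⁷ J/kg.
Since ε = −μ/(2a), a = −μ/(2ε) = 2.424×10⁸ m = 2.4245×10⁵ km.

a ≈ 2.42×10⁵ km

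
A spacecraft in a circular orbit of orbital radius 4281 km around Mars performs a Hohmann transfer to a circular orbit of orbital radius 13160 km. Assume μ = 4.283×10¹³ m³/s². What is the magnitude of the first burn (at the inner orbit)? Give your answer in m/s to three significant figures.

r₁ = 4281 km = 4.281×10⁶ m.
r₂ = 13160 km = 1.316×10⁷ m.
Transfer ellipse a_t = (r₁ + r₂)/2 = 8.720×10⁶ m.
At r₁: circular v_c1 = √(μ/r₁) = 3163 m/s; transfer-periapsis v_p = √[μ(2/r₁ − 1/a_t)] = 3886 m/s.
Δv₁ = v_p − v_c1 = 722.6 m/s.

Δv ≈ 723 m/s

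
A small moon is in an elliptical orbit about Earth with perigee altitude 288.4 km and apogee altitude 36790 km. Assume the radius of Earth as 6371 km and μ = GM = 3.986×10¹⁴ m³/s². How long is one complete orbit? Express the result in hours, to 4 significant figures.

T ≈ 10.87 hours

r_p = 6371 + 288.4 = 6659.4 km = 6.6594×10⁶ m.
r_a = 6371 + 36790 = 43161 km = 4.3161×10⁷ m.
Semi-major axis a = (r_p + r_a)/2 = (6659.4 + 43161)/2 = 24910 km = 2.491×10⁷ m.
By Kepler's third law T = 2π√(a³/μ) = 2π × 6.227×10³ = 3.913×10⁴ s.
= 10.87 hours.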